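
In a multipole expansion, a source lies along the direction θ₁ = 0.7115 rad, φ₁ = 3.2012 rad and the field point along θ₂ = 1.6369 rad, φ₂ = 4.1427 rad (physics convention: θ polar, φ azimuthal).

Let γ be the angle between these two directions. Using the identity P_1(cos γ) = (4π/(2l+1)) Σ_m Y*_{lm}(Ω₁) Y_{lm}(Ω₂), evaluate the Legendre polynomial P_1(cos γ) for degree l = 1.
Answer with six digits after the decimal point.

Addition theorem: P_1(cos γ) = (4π/3) Σ_m Y*_{lm}(Ω₁) Y_{lm}(Ω₂), m = −1…1:
  m=-1: Y*=-0.22520 - 0.01344j  Y=-0.18594 + 0.29029j  product 0.04577 - 0.06287j
  m=+0: Y*=0.37006 + 0.00000j  Y=-0.03227 + 0.00000j  product -0.01194 + 0.00000j
  m=+1: Y*=0.22520 - 0.01344j  Y=0.18594 + 0.29029j  product 0.04577 + 0.06287j
Accumulated sum 0.07961 + 0.00000j; after 4π/(2l+1) scaling, 0.33345 + 0.00000j ⇒ P_1 = 0.333454

0.333454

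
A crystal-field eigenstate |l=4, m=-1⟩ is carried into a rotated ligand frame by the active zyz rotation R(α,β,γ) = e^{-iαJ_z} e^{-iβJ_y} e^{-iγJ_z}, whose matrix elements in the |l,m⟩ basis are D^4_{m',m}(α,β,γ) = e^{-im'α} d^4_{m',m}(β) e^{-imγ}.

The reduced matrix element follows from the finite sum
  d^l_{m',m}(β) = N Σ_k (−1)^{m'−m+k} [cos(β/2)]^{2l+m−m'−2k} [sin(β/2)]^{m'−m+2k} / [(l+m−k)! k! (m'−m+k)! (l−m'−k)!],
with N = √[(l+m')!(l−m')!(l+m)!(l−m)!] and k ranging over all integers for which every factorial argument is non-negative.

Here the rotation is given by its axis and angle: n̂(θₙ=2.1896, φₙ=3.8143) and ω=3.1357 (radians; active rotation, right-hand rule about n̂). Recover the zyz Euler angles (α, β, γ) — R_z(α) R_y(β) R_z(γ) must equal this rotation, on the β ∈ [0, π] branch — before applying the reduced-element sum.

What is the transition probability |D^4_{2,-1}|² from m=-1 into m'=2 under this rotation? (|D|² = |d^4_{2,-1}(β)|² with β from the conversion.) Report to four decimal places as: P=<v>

Axis–angle → zyz. n̂ = (sinθₙcosφₙ, sinθₙsinφₙ, cosθₙ) = (-0.637108, -0.507565, -0.580061), ω = 3.1357.
R = I cosω + sinω [n̂]ₓ + (1−cosω) n̂n̂ᵀ gives
  R = [-0.188176, +0.650160, +0.736126; +0.643324, -0.484742, +0.592587; +0.742108, +0.585078, -0.327047]
β = atan2(√(R₁₃²+R₂₃²), R₃₃) = 1.903973; α = atan2(R₂₃, R₁₃) mod 2π = 0.677787; γ = atan2(R₃₂, −R₃₁) mod 2π = 2.473965
D^4_{2,-1}(0.6778,1.9040,2.4740) = e^{-i·2·0.6778}·d^4_{2,-1}(1.9040)·e^{-i·-1·2.4740}. Compute d first:
c=cos(1.903973/2)=0.580066, s=sin(1.903973/2)=0.814569; N=√[720·2·6·120]=1018.233765
Admissible k: 0..2 (factorial args all ≥0)
  k=0: (−1)^3·1018.2338/(72)·0.5801^5·0.8146^3 = -0.501980
  k=1: (−1)^4·1018.2338/(48)·0.5801^3·0.8146^5 = +1.484838
  k=2: (−1)^5·1018.2338/(240)·0.5801^1·0.8146^7 = -0.585613
d^4_{2,-1}(1.9040) = -0.501980 +1.484838 -0.585613 = +0.397245
|D^4_{2,-1}|² = |d^4_{2,-1}(β)|² = (+0.397245)² = 0.157804 (the z-rotation phases have unit modulus)

P=0.1578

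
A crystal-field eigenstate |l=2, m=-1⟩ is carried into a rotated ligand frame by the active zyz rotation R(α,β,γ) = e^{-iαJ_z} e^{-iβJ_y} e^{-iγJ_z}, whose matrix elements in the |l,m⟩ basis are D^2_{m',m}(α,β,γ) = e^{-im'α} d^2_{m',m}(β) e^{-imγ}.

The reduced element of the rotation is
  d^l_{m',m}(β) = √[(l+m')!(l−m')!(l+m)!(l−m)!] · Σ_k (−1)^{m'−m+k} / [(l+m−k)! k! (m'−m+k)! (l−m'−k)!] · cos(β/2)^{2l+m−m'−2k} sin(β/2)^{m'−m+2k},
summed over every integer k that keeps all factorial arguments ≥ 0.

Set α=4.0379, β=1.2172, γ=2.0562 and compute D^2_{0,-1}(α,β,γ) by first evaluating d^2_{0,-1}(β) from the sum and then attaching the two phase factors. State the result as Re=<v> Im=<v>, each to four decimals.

Split into d^2_{0,-1}(β=1.2172) × two z-phases.
Half-angle: c=0.820449, s=0.571719. N=√(2·2·1·6)=4.898979
The bounds max(0,m−m')=0 and min(l+m,l−m')=1 give 2 terms
  k=0: (−1)^1·4.8990/(2)·0.8204^3·0.5717^1 = -0.773417
  k=1: (−1)^2·4.8990/(2)·0.8204^1·0.5717^3 = +0.375557
d^2_{0,-1}(1.2172) = -0.773417 +0.375557 = -0.397860
Phases: e^{-i·(0)·4.0379}=+1.000000+0.000000i, e^{-i·(-1)·2.0562}=-0.466565+0.884487i ⇒ D=+0.185628-0.351902i

Re=0.1856 Im=-0.3519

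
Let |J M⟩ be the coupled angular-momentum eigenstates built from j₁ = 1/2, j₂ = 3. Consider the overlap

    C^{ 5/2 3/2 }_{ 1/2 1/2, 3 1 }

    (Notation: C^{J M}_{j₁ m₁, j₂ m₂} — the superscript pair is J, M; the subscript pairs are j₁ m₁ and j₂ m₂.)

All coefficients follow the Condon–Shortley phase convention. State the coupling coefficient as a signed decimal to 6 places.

triangle: 1!×0!×5!/7! = 120/5040
(j±m)!: 1!×0!×4!×2!×4!×1! = 1152
prefactor² = (2J+1)×Δ×N² = 1152/7
  k=0: +1/(0!×1!×0!×4!×0!×1!) = 1/24
Σ = 1/24  ⇒  CG² = 1152/7×(1/24)² = 2/7
CG = +√(2/7) = +0.534522

+0.534522  (= +√(2/7))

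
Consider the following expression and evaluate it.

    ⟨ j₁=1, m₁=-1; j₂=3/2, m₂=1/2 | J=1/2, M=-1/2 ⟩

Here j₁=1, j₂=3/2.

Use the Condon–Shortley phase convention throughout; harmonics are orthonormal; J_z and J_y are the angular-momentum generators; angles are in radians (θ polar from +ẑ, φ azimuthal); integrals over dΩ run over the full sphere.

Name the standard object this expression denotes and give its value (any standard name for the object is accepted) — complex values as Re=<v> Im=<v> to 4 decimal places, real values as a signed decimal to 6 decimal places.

Clebsch–Gordan coefficient, +√(1/6) ≈ +0.408248

This is a Clebsch–Gordan (vector-coupling) coefficient.
√[2·2!0!1!/4! · 0!2!2!1!0!1!] = √(2/3)
  +(−1)^2/∏(2,0,0,0,0,1)! = 1/2  (running 1/2)
⟨..|..⟩ = √(2/3)·(1/2) = +0.408248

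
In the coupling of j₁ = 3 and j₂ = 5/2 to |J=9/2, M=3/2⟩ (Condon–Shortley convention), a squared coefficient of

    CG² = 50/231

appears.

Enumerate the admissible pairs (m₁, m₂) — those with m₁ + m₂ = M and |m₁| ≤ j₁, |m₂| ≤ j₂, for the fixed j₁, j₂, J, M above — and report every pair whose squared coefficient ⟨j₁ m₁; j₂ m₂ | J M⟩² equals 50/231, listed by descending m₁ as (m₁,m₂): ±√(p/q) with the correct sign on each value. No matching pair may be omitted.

Admissible pairs with m₁+m₂ = M = 3/2: (-1,5/2), (0,3/2), (1,1/2), (2,-1/2), (3,-3/2)
  (m₁,m₂)=(3,-3/2): CG² = 8/77, CG = +√(8/77)
  (m₁,m₂)=(2,-1/2): CG² = 169/462, CG = +√(169/462)
  (m₁,m₂)=(1,1/2): CG² = 5/231, CG = +√(5/231)
  (m₁,m₂)=(0,3/2): CG² = 45/154, CG = −√(45/154)
  (m₁,m₂)=(-1,5/2): CG² = 50/231, CG = −√(50/231)   ← matches the target
Pairs with CG² = 50/231: (-1,5/2): −√(50/231)

(-1,5/2): −√(50/231)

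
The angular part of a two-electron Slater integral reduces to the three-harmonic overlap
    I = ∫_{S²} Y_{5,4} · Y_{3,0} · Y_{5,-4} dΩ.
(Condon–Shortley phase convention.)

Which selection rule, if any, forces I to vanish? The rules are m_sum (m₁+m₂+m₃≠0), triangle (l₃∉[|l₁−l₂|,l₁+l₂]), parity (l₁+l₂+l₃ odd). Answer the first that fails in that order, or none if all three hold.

parity

Σmᵢ = 0  ✓
l₃∈[|l₁−l₂|,l₁+l₂]=[2,8], have l₃=5  ✓
Σlᵢ = 13 ⇒ odd  ✗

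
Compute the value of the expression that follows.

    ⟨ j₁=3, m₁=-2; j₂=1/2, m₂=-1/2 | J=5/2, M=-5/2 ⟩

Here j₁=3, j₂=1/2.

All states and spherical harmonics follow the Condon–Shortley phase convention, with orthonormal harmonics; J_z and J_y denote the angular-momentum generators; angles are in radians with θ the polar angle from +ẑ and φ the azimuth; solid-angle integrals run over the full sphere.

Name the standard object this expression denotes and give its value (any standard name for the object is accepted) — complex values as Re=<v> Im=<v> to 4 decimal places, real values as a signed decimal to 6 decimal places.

Clebsch–Gordan coefficient, +√(1/7) ≈ +0.377964

This is a Clebsch–Gordan (vector-coupling) coefficient.
√[6·1!5!0!/7! · 1!5!0!1!0!5!] = √(14400/7)
  +(−1)^0/∏(0,1,5,0,0,0)! = 1/120  (running 1/120)
⟨..|..⟩ = √(14400/7)·(1/120) = +0.377964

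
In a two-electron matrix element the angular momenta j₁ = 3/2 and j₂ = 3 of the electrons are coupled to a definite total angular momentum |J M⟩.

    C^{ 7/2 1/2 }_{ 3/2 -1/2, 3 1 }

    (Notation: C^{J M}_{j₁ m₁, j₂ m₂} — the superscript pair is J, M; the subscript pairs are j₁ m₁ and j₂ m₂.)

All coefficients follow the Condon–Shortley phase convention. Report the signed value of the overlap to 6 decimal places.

√[8·1!2!5!/9! · 1!2!4!2!4!3!] = √(512/7)
  +(−1)^0/∏(0,1,2,4,0,1)! = 1/48  (running 1/48)
  +(−1)^1/∏(1,0,1,3,1,2)! = -1/12  (running -1/16)
⟨..|..⟩ = √(512/7)·(-1/16) = -0.534522

-0.534522  (= −√(2/7))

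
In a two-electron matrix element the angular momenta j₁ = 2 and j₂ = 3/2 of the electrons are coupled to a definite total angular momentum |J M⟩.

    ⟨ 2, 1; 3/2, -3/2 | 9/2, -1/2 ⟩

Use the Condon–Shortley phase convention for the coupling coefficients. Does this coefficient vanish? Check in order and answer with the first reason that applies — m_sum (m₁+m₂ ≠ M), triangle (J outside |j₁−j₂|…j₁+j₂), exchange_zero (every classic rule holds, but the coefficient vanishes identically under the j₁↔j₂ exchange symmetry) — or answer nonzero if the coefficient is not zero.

triangle

m-sum: m₁+m₂ = 1+(-3/2) = -1/2, M = -1/2  ✓
triangle: need |j₁−j₂| ≤ J ≤ j₁+j₂, i.e. J ∈ [1/2, 7/2]; J = 9/2 is outside ✗ ⇒ coefficient is 0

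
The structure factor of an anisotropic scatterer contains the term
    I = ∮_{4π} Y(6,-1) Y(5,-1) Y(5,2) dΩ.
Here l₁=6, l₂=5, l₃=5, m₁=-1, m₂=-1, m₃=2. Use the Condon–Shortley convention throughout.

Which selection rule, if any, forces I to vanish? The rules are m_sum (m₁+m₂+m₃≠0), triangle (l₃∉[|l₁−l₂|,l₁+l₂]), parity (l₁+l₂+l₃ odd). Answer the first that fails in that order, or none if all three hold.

m₁+m₂+m₃ = -1 − 1 + 2 = 0  ✓
triangle: |6−5|=1 ≤ l₃=5 ≤ 6+5=11  ✓
parity: l₁+l₂+l₃ = 16 is even  ✓

none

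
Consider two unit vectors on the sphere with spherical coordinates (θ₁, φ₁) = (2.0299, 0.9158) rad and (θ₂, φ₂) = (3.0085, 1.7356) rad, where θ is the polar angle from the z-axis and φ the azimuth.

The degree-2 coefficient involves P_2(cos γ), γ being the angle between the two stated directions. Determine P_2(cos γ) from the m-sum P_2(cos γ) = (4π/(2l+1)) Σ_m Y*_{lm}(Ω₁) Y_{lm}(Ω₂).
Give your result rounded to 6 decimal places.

-0.093777

Term-by-term m-sum for l=2 (normalisation 4π/5 = 2.513274):
  m=-2: (-0.08004 + 0.29992j) × (-0.00644 + 0.00220j) = -0.00015 - 0.00211j  (running Σ = -0.00015 - 0.00211j)
  m=-1: (-0.18695 - 0.24339j) × (0.01667 + 0.10023j) = 0.02128 - 0.02280j  (running Σ = 0.02113 - 0.02490j)
  m=0: (-0.12958 + 0.00000j) × (0.61412 + 0.00000j) = -0.07958 + 0.00000j  (running Σ = -0.05845 - 0.02490j)
  m=1: (0.18695 - 0.24339j) × (-0.01667 + 0.10023j) = 0.02128 + 0.02280j  (running Σ = -0.03717 - 0.00211j)
  m=2: (-0.08004 - 0.29992j) × (-0.00644 - 0.00220j) = -0.00015 + 0.00211j  (running Σ = -0.03731 - 0.00000j)
Total Σ_m = -0.03731 - 0.00000j. Multiply by 2.513274: -0.09378 - 0.00000j. P_2(cos γ) = -0.093777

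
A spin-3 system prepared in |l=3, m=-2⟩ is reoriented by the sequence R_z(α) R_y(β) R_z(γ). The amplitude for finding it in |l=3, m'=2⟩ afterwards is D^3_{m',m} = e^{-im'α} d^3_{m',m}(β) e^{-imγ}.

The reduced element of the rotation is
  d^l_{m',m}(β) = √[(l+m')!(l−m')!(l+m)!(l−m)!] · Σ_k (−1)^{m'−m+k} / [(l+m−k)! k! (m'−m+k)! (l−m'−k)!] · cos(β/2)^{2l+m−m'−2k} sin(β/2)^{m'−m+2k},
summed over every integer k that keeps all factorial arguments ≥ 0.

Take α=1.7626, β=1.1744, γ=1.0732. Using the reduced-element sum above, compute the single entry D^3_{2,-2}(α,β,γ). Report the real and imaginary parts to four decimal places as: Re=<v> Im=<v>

D^3_{2,-2}(1.7626,1.1744,1.0732) = e^{-i·2·1.7626}·d^3_{2,-2}(1.1744)·e^{-i·-2·1.0732}. Compute d first:
c=cos(1.174400/2)=0.832495, s=sin(1.174400/2)=0.554032; N=√[120·1·1·120]=120.000000
k: max(0,(-2)−(2))=0 … min(3+(-2),3−(2))=1
  k=0: (−1)^4·120.0000/(24)·0.8325^2·0.5540^4 = +0.326493
  k=1: (−1)^5·120.0000/(120)·0.8325^0·0.5540^6 = -0.028921
d^3_{2,-2}(1.1744) = +0.326493 -0.028921 = +0.297572
Attach z-rotation phases: D = e^{-i(2)(1.7626)}·(+0.297572)·e^{-i(-2)(1.0732)} = +0.056782-0.292104i

Re=0.0568 Im=-0.2921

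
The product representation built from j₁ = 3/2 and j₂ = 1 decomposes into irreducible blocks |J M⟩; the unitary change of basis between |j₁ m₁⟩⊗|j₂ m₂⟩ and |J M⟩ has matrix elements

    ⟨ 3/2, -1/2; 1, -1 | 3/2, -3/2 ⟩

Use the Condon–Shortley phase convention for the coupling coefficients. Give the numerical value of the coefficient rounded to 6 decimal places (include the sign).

+0.632456

j₁+j₂−J=1  J+j₁−j₂=2  J−j₁+j₂=1  j₁+j₂+J+1=5
(j₁±m₁, j₂±m₂, J±M) = (1,2,0,2,0,3)
P² = 8/5
sum k=0..0:
  [0] +1/2 = 1/2
S = 1/2
C² = P²·S² = 2/5 ; C = +0.632456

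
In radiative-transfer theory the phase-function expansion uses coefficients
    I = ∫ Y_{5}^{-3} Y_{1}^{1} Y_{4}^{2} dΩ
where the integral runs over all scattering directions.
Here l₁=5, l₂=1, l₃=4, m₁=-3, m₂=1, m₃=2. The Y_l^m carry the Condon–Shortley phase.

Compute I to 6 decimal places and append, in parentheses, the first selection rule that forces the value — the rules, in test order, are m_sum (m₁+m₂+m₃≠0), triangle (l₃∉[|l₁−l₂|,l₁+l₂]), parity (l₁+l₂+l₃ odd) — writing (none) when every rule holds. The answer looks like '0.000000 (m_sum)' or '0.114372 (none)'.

-0.259847 (none)

m-sum 0 ✓  L=10 even ✓  4≤4≤6 ✓
Π(2lᵢ+1) = 11×3×9 = 297
triangle coeff Δ(5,1,4) = 1/495
Σ_t [1,1]: t=1:−1/576 = -1/576
(3j)²=5/99 [(5 1 4; 0 0 0)], sign=-1
Σ_t [2,2]: t=2:+1/2880 = 1/2880
(3j)²=28/495 [(5 1 4; -3 1 2)], sign=+1
⇒ 4πI² = 28/33
I = (-1)√(28/33/(4π)) = -0.25984664
No selection rule forces the value: the integral is nonzero (none).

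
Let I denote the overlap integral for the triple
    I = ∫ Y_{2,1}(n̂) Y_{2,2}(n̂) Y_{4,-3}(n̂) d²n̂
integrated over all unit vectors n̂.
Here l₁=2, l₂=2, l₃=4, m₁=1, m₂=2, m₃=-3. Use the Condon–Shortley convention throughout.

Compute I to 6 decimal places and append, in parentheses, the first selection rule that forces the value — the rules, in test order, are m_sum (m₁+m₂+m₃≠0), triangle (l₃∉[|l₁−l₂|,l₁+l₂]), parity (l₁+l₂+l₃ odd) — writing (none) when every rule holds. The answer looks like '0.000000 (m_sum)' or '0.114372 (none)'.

-0.238414 (none)

Checks pass: Σm=0; 8 even; l₃=4∈[0,4].
(2·2+1)(2·2+1)(2·4+1) = 225
Δ: 0! 4! 4! / 9! → 1/630
sum: t=0:+1/16 = 1/16
3j²(2 2 4; 0 0 0) = Δ·Π!·Σ² = 2/35  (sign +1)
sum: t=0:+1/144 = 1/144
3j²(2 2 4; 1 2 -3) = Δ·Π!·Σ² = 1/18  (sign -1)
combine: 4πI² = 225·2/35·1/18 = 5/7
take √, sign -1: I = -0.23841361
No selection rule forces the value: the integral is nonzero (none).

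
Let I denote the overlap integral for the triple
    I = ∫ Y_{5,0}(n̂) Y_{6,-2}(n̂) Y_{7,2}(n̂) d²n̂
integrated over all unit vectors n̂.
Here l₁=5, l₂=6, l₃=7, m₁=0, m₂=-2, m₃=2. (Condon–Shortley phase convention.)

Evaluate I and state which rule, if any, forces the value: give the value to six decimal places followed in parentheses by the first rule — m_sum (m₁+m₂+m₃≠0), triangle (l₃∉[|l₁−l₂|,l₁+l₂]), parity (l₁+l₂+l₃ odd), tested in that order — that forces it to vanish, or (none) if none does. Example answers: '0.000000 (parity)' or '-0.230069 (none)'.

Checks pass: Σm=0; 18 even; l₃=7∈[1,11].
(2·5+1)(2·6+1)(2·7+1) = 2145
Δ: 4! 6! 8! / 19! → 1/174594420
sum: t=0:+1/4147200 t=1:−1/207360 t=2:+1/82944 t=3:−1/207360 t=4:+1/4147200 = 1/345600
3j²(5 6 7; 0 0 0) = Δ·Π!·Σ² = 420/46189  (sign -1)
sum: t=0:+1/1658880 t=1:−1/207360 t=2:+1/207360 t=3:−1/1451520 t=4:+1/116121600 = -1/12902400
3j²(5 6 7; 0 -2 2) = Δ·Π!·Σ² = 27/1293292  (sign +1)
combine: 4πI² = 2145·420/46189·27/1293292 = 6075/14919047
take √, sign -1: I = -0.00569243
No selection rule forces the value: the integral is nonzero (none).

-0.005692 (none)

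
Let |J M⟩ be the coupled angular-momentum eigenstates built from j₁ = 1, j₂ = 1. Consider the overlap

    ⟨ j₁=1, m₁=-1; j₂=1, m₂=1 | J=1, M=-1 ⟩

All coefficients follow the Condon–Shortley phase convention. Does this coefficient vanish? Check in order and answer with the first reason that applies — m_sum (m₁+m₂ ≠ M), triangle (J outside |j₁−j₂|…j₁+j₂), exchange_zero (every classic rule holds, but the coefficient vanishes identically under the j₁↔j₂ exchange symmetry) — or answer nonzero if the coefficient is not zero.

m-sum: m₁+m₂ = -1+1 = 0, M = -1  ✗ ⇒ coefficient is 0

m_sum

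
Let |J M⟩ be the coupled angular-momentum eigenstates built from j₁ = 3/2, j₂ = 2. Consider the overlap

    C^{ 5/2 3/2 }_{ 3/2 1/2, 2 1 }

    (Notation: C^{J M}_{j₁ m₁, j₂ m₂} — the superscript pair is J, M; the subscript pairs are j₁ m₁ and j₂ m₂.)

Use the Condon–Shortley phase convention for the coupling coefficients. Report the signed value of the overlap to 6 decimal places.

-0.169031

√[6·1!2!3!/7! · 2!1!3!1!4!1!] = √(144/35)
  +(−1)^0/∏(0,1,1,3,1,0)! = 1/6  (running 1/6)
  +(−1)^1/∏(1,0,0,2,2,1)! = -1/4  (running -1/12)
⟨..|..⟩ = √(144/35)·(-1/12) = -0.169031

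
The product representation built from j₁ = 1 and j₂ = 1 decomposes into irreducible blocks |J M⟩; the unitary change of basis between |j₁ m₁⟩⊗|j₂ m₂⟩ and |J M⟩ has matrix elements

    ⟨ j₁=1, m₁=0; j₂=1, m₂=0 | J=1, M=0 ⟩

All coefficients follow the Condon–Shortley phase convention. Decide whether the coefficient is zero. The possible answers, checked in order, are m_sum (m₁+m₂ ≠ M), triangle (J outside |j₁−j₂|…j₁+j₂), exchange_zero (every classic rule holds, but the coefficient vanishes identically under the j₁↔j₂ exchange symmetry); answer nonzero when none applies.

exchange_zero

m-sum: m₁+m₂ = 0+0 = 0, M = 0  ✓
triangle: |j₁−j₂| = 0 ≤ J = 1 ≤ j₁+j₂ = 2  ✓
exchange: j₁=j₂ and m₁=m₂, and (−1)^(j₁+j₂−J) = (−1)^1 = −1 forces ⟨j₁m₁;j₂m₂|JM⟩ = −⟨j₂m₂;j₁m₁|JM⟩ = −⟨j₁m₁;j₂m₂|JM⟩ ⇒ the coefficient vanishes identically
Racah sum check: Σ_k collapses to 0 ⇒ CG = 0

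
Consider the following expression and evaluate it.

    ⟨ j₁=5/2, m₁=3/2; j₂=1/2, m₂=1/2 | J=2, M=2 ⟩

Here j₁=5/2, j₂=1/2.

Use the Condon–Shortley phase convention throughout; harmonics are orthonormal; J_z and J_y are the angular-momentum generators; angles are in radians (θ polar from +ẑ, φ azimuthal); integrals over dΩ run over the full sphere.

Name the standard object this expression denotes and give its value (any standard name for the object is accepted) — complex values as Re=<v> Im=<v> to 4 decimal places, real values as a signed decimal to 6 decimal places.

This is a Clebsch–Gordan (vector-coupling) coefficient.
√[5·1!4!0!/6! · 4!1!1!0!4!0!] = √(96)
  +(−1)^1/∏(1,0,0,0,4,0)! = -1/24  (running -1/24)
⟨..|..⟩ = √(96)·(-1/24) = -0.408248

Clebsch–Gordan coefficient, −√(1/6) ≈ -0.408248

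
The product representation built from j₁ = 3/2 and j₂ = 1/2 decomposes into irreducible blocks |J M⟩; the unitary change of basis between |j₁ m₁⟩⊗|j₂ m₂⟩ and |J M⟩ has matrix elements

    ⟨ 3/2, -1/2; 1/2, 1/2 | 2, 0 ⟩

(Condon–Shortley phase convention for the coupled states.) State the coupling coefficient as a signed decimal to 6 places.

j₁+j₂−J=0  J+j₁−j₂=3  J−j₁+j₂=1  j₁+j₂+J+1=5
(j₁±m₁, j₂±m₂, J±M) = (1,2,1,0,2,2)
P² = 2
sum k=0..0:
  [0] +1/2 = 1/2
S = 1/2
C² = P²·S² = 1/2 ; C = +0.707107

+0.707107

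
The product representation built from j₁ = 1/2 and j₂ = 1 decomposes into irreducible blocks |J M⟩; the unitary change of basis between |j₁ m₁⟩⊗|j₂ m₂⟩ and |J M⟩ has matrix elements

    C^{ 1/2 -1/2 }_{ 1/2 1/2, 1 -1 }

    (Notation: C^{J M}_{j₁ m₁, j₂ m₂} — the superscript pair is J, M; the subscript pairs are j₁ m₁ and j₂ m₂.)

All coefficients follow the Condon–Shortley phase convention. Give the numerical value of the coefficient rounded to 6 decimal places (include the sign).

j₁+j₂−J=1  J+j₁−j₂=0  J−j₁+j₂=1  j₁+j₂+J+1=3
(j₁±m₁, j₂±m₂, J±M) = (1,0,0,2,0,1)
P² = 2/3
sum k=0..0:
  [0] +1/1 = 1
S = 1
C² = P²·S² = 2/3 ; C = +0.816497

+0.816497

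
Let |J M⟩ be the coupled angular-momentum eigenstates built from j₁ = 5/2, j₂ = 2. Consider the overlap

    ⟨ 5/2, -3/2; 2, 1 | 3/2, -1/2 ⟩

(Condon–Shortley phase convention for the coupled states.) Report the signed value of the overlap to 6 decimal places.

+√(2/105) ≈ +0.138013

j₁+j₂−J=3  J+j₁−j₂=2  J−j₁+j₂=1  j₁+j₂+J+1=7
(j₁±m₁, j₂±m₂, J±M) = (1,4,3,1,1,2)
P² = 96/35
sum k=2..3:
  [2] +1/4 = 1/4
  [3] −1/6 = -1/6
S = 1/12
C² = P²·S² = 2/105 ; C = +0.138013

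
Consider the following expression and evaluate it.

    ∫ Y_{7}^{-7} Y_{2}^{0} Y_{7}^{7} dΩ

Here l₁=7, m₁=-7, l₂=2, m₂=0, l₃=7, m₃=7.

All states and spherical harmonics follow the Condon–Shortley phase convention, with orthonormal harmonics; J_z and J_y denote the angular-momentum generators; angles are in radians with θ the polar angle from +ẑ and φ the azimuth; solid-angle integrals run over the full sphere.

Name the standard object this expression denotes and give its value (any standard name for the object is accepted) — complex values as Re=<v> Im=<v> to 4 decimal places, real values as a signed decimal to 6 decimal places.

Gaunt coefficient, +0.259734

This is a Gaunt coefficient — the integral of a triple product of spherical harmonics over the sphere.
Rules hold: Σm=0, L=16 even, 5≤7≤9.
N = 15·5·15 = 1125
Δ = 2!·12!·2!/17! = 1/185640
Racah Σ t=0..2: t=0:+1/2419200 t=1:−1/518400 t=2:+1/2419200 = -1/907200
⇒ 3j(7 2 7; 0 0 0)² = 56/3315, sgn +1
Racah Σ t=2..2: t=2:+1/1916006400 = 1/1916006400
⇒ 3j(7 2 7; -7 0 7)² = 91/2040, sgn +1
4πI² = N·(3j₀)²·(3jₘ)² = 245/289
I = +1·√(0.847751/4π) = 0.25973423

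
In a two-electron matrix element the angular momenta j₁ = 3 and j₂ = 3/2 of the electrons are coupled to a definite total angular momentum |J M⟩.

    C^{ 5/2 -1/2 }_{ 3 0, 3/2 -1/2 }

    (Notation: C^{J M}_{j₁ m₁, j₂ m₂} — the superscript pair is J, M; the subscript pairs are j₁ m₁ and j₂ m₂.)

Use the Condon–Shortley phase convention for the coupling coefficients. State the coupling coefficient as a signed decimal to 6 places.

-0.414039  (= −√(6/35))

triangle: 2!×4!×1!/8! = 48/40320
(j±m)!: 3!×3!×1!×2!×2!×3! = 864
prefactor² = (2J+1)×Δ×N² = 216/35
  k=0: +1/(0!×2!×3!×1!×1!×0!) = 1/12
  k=1: −1/(1!×1!×2!×0!×2!×1!) = -1/4
Σ = -1/6  ⇒  CG² = 216/35×(-1/6)² = 6/35
CG = −√(6/35) = -0.414039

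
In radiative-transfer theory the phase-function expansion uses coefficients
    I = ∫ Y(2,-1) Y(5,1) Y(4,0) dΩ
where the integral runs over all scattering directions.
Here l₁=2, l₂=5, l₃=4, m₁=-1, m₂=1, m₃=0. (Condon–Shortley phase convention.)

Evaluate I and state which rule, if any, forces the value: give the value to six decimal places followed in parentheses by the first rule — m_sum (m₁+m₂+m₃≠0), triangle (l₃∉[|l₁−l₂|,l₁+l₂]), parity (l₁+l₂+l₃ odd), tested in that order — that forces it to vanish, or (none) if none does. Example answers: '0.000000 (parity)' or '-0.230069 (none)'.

L=11 odd ⇒ parity kills the (l;000) factor ⇒ I = 0

0.000000 (parity)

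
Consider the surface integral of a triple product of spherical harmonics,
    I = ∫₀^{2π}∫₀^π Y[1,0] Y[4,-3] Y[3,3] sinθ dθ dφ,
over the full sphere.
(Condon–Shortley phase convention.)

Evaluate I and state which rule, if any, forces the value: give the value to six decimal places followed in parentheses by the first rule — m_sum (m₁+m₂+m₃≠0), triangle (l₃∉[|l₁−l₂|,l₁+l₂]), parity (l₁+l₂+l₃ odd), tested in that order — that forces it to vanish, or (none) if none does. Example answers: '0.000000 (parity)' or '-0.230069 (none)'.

-0.162868 (none)

Rules hold: Σm=0, L=8 even, 3≤3≤5.
N = 3·9·7 = 189
Δ = 2!·0!·6!/9! = 1/252
Racah Σ t=1..1: t=1:−1/36 = -1/36
⇒ 3j(1 4 3; 0 0 0)² = 4/63, sgn +1
Racah Σ t=1..1: t=1:−1/720 = -1/720
⇒ 3j(1 4 3; 0 -3 3)² = 1/36, sgn -1
4πI² = N·(3j₀)²·(3jₘ)² = 1/3
I = -1·√(0.333333/4π) = -0.16286750
No selection rule forces the value: the integral is nonzero (none).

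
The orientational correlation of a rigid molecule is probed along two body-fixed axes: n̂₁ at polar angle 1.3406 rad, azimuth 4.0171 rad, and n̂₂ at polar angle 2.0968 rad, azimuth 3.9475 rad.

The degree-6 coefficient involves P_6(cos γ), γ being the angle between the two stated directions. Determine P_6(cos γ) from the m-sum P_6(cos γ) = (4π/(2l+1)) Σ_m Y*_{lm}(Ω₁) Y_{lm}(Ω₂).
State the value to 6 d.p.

-0.207047

Term-by-term m-sum for l=6 (normalisation 4π/13 = 0.966644):
  [-6]  conj(Y_{6,-6})(Ω₁) = +0.211795-0.352804i ; Y_{6,-6}(Ω₂) = +0.024807+0.200577i ; Δ = +0.076019+0.033729i
  [-5]  conj(Y_{6,-5})(Ω₁) = +0.109781+0.315503i ; Y_{6,-5}(Ω₂) = -0.256479+0.315321i ; Δ = -0.127641-0.046304i
  [-4]  conj(Y_{6,-4})(Ω₁) = +0.128198+0.048318i ; Y_{6,-4}(Ω₂) = -0.352645+0.028995i ; Δ = -0.046609-0.013322i
  [-3]  conj(Y_{6,-3})(Ω₁) = -0.289764+0.164017i ; Y_{6,-3}(Ω₂) = +0.035988+0.031811i ; Δ = -0.015646-0.003315i
  [-2]  conj(Y_{6,-2})(Ω₁) = -0.008431+0.046273i ; Y_{6,-2}(Ω₂) = +0.014389+0.350596i ; Δ = -0.016344-0.002290i
  [-1]  conj(Y_{6,-1})(Ω₁) = -0.206819-0.247905i ; Y_{6,-1}(Ω₂) = -0.057663+0.060078i ; Δ = +0.026819+0.001870i
  [+0]  conj(Y_{6,0})(Ω₁) = -0.022552-0.000000i ; Y_{6,0}(Ω₂) = +0.327515+0.000000i ; Δ = -0.007386-0.000000i
  [+1]  conj(Y_{6,1})(Ω₁) = +0.206819-0.247905i ; Y_{6,1}(Ω₂) = +0.057663+0.060078i ; Δ = +0.026819-0.001870i
  [+2]  conj(Y_{6,2})(Ω₁) = -0.008431-0.046273i ; Y_{6,2}(Ω₂) = +0.014389-0.350596i ; Δ = -0.016344+0.002290i
  [+3]  conj(Y_{6,3})(Ω₁) = +0.289764+0.164017i ; Y_{6,3}(Ω₂) = -0.035988+0.031811i ; Δ = -0.015646+0.003315i
  [+4]  conj(Y_{6,4})(Ω₁) = +0.128198-0.048318i ; Y_{6,4}(Ω₂) = -0.352645-0.028995i ; Δ = -0.046609+0.013322i
  [+5]  conj(Y_{6,5})(Ω₁) = -0.109781+0.315503i ; Y_{6,5}(Ω₂) = +0.256479+0.315321i ; Δ = -0.127641+0.046304i
  [+6]  conj(Y_{6,6})(Ω₁) = +0.211795+0.352804i ; Y_{6,6}(Ω₂) = +0.024807-0.200577i ; Δ = +0.076019-0.033729i
Accumulated sum -0.214192+0.000000i; after 4π/(2l+1) scaling, -0.207047+0.000000i ⇒ P_6 = -0.207047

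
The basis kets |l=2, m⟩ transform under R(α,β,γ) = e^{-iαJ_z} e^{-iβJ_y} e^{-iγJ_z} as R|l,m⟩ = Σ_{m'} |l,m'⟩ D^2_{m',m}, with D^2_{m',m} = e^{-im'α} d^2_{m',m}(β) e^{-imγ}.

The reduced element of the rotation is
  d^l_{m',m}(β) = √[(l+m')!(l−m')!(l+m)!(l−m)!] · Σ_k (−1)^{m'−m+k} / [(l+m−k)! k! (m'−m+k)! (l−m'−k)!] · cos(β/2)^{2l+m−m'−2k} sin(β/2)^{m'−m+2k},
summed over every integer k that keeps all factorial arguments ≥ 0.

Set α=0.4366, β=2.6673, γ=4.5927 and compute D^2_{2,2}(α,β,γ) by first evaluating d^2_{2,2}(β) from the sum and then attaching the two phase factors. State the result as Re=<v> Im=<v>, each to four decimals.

Re=-0.0025 Im=0.0018

Split into d^2_{2,2}(β=2.6673) × two z-phases.
With c≡cos(β/2)=0.234930 and s≡sin(β/2)=0.972012, N=[24·1·24·1]^{1/2}=24.000000
Admissible k: 0..0 (factorial args all ≥0)
  k=0: (−1)^0·24.0000/(24)·0.2349^4·0.9720^0 = +0.003046
d^2_{2,2}(2.6673) = +0.003046
Phases: e^{-i·(2)·0.4366}=+0.642377-0.766388i, e^{-i·(2)·4.5927}=-0.971486-0.237098i ⇒ D=-0.002455+0.001804i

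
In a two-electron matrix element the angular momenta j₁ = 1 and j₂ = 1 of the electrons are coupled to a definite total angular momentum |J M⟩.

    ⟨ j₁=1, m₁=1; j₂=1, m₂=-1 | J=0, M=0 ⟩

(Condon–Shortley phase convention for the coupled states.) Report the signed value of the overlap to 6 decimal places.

+0.577350  (= +√(1/3))

√[1·2!0!0!/3! · 2!0!0!2!0!0!] = √(4/3)
  +(−1)^0/∏(0,2,0,0,0,0)! = 1/2  (running 1/2)
⟨..|..⟩ = √(4/3)·(1/2) = +0.577350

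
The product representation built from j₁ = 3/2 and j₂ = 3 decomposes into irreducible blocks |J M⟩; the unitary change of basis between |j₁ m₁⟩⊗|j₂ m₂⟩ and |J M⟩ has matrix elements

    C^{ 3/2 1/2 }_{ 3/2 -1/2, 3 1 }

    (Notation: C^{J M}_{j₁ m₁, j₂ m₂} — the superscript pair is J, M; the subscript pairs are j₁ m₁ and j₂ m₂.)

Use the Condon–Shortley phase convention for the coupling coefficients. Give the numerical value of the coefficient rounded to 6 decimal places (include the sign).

+0.585540  (= +√(12/35))

√[4·3!0!3!/7! · 1!2!4!2!2!1!] = √(192/35)
  +(−1)^2/∏(2,1,0,2,0,1)! = 1/4  (running 1/4)
⟨..|..⟩ = √(192/35)·(1/4) = +0.585540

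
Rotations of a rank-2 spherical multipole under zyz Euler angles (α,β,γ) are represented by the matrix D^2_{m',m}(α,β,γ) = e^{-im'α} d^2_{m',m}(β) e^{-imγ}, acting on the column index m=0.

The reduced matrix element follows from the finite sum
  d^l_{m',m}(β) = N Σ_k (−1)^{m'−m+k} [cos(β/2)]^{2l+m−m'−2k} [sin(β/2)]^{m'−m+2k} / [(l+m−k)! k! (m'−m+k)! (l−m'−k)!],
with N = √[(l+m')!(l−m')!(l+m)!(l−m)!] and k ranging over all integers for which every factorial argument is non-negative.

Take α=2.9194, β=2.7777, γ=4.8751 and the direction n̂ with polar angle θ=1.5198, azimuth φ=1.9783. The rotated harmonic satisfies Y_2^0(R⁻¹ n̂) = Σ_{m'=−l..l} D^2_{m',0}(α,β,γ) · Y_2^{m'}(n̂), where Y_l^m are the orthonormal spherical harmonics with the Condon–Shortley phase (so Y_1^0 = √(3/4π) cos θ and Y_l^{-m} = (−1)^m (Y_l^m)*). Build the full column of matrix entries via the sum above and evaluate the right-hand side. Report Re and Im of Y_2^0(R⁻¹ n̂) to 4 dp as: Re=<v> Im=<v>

Need the full column D^2_{m',0} for m'=−2..2 at α=2.9194, β=2.7777, γ=4.8751.
cos(β/2)=0.180944, sin(β/2)=0.983493
d^2_{-2,0}: single k=2 term ⇒ +0.077572;  D = +0.070038-0.033349i
d^2_{-1,0}: k∈[1..2] ⇒ +0.014272 -0.421633 = -0.407361;  D = +0.397347-0.089770i
d^2_{0,0}: k∈[0..2] ⇒ +0.001072 -0.126675 +0.935590 = +0.809987;  D = +0.809987+0.000000i
d^2_{1,0}: k∈[0..1] ⇒ -0.014272 +0.421633 = +0.407361;  D = -0.397347-0.089770i
d^2_{2,0}: single k=0 term ⇒ +0.077572;  D = +0.070038+0.033349i
Y_2^{m'}(θ=1.5198,φ=1.9783) and Σ D·Y over m':
  (+0.0700-0.0333i)·(-0.2642+0.2804i)  (+0.3973-0.0898i)·(-0.0156-0.0361i)  (+0.8100+0.0000i)·(-0.3129+0.0000i)  (-0.3973-0.0898i)·(+0.0156-0.0361i)  (+0.0700+0.0333i)·(-0.2642-0.2804i)
Y_2^0(R⁻¹ n̂) = -0.290655+0.000000i

Re=-0.2907 Im=0.0000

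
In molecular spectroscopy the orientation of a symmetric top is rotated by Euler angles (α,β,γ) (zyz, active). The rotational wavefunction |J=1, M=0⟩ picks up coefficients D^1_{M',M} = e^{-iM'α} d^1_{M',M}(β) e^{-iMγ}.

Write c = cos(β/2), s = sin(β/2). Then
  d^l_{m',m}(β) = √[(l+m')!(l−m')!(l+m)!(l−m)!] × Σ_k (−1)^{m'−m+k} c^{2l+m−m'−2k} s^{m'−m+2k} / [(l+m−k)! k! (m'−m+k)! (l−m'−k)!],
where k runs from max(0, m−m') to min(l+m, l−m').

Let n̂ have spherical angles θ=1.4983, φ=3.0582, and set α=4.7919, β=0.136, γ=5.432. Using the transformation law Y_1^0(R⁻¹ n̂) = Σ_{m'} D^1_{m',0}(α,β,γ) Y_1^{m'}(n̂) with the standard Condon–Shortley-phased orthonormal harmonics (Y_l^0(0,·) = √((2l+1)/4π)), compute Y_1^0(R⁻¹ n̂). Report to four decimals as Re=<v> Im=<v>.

Need the full column D^1_{m',0} for m'=−1..1 at α=4.7919, β=0.1360, γ=5.4320.
cos(β/2)=0.997689, sin(β/2)=0.067948
d^1_{-1,0}: single k=1 term ⇒ +0.095870;  D = +0.007615-0.095567i
d^1_{0,0}: k∈[0..1] ⇒ +0.995383 -0.004617 = +0.990766;  D = +0.990766+0.000000i
d^1_{1,0}: single k=0 term ⇒ -0.095870;  D = -0.007615-0.095567i
Y_1^{m'}(θ=1.4983,φ=3.0582) and Σ D·Y over m':
  (+0.0076-0.0956i)·(-0.3434-0.0287i)  (+0.9908+0.0000i)·(+0.0354+0.0000i)  (-0.0076-0.0956i)·(+0.3434-0.0287i)
Y_1^0(R⁻¹ n̂) = +0.024348+0.000000i

Re=0.0243 Im=0.0000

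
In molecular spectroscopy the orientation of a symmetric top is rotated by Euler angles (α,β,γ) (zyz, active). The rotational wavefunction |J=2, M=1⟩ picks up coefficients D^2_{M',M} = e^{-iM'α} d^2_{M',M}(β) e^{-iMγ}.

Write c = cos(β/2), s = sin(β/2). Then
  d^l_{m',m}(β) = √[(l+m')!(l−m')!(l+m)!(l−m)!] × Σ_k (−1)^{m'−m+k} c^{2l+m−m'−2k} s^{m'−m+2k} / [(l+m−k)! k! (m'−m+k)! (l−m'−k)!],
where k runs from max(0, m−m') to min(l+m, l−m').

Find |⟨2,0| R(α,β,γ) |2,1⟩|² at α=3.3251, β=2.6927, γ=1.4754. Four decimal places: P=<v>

Split into d^2_{0,1}(β=2.6927) × two z-phases.
Half-angle: c=0.222567, s=0.974917. N=√(2·2·6·1)=4.898979
k∈{1,2} keeps every argument non-negative
  k=1: (−1)^0·4.8990/(2)·0.2226^3·0.9749^1 = +0.026328
  k=2: (−1)^1·4.8990/(2)·0.2226^1·0.9749^3 = -0.505172
d^2_{0,1}(2.6927) = +0.026328 -0.505172 = -0.478844
|D^2_{0,1}|² = |d^2_{0,1}(β)|² = (-0.478844)² = 0.229291 (the z-rotation phases have unit modulus)

P=0.2293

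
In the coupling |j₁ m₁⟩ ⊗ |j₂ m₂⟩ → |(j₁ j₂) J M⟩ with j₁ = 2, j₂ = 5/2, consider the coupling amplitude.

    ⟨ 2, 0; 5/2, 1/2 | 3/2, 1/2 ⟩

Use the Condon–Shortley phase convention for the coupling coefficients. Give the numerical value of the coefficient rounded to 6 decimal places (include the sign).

+√(2/35) = +0.239046

j₁+j₂−J=3  J+j₁−j₂=1  J−j₁+j₂=2  j₁+j₂+J+1=7
(j₁±m₁, j₂±m₂, J±M) = (2,2,3,2,2,1)
P² = 32/35
sum k=1..2:
  [1] −1/4 = -1/4
  [2] +1/2 = 1/2
S = 1/4
C² = P²·S² = 2/35 ; C = +0.239046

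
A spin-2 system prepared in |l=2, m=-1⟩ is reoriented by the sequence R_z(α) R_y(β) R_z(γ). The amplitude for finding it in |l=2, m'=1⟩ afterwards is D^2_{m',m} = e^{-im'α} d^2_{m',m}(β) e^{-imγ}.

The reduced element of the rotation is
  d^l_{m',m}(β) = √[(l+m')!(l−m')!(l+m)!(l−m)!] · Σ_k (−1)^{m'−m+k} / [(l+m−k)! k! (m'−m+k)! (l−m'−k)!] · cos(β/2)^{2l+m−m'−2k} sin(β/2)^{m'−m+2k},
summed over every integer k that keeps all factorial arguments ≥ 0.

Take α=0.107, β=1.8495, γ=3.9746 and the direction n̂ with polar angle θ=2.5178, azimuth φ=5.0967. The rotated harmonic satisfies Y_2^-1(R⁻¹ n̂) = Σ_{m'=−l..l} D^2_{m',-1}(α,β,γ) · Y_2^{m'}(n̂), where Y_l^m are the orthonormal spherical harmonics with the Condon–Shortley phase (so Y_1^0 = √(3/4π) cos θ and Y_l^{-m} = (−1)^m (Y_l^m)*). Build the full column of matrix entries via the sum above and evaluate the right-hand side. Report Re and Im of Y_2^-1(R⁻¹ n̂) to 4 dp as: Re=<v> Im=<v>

Re=-0.0232 Im=-0.2688

Need the full column D^2_{m',-1} for m'=−2..2 at α=0.1070, β=1.8495, γ=3.9746.
cos(β/2)=0.602034, sin(β/2)=0.798470
d^2_{-2,-1}: single k=1 term ⇒ +0.348459;  D = -0.174287-0.301742i
d^2_{-1,-1}: k∈[0..1] ⇒ +0.131367 -0.693236 = -0.561870;  D = +0.331381+0.453745i
d^2_{0,-1}: k∈[0..1] ⇒ -0.426774 +0.750712 = +0.323938;  D = -0.217898-0.239700i
d^2_{1,-1}: k∈[0..1] ⇒ +0.693236 -0.406476 = +0.286760;  D = -0.214448-0.190377i
d^2_{2,-1}: single k=0 term ⇒ -0.612953;  D = +0.499223+0.355652i
Y_2^{m'}(θ=2.5178,φ=5.0967) and Σ D·Y over m':
  (-0.1743-0.3017i)·(-0.0947+0.0916i)  (+0.3314+0.4537i)·(-0.1373-0.3396i)  (-0.2179-0.2397i)·(+0.3080+0.0000i)  (-0.2144-0.1904i)·(+0.1373-0.3396i)  (+0.4992+0.3557i)·(-0.0947-0.0916i)
Y_2^-1(R⁻¹ n̂) = -0.023187-0.268787i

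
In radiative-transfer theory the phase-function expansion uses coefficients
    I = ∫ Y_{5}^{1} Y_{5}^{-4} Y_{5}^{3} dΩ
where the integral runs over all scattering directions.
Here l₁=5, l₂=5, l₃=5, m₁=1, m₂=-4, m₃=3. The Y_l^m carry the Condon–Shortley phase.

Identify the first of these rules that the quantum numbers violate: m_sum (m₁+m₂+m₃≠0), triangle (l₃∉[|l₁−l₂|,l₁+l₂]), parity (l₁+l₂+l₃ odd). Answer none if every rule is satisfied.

parity

m₁+m₂+m₃ = 1 − 4 + 3 = 0  ✓
triangle: |5−5|=0 ≤ l₃=5 ≤ 5+5=10  ✓
parity: l₁+l₂+l₃ = 15 is odd  ✗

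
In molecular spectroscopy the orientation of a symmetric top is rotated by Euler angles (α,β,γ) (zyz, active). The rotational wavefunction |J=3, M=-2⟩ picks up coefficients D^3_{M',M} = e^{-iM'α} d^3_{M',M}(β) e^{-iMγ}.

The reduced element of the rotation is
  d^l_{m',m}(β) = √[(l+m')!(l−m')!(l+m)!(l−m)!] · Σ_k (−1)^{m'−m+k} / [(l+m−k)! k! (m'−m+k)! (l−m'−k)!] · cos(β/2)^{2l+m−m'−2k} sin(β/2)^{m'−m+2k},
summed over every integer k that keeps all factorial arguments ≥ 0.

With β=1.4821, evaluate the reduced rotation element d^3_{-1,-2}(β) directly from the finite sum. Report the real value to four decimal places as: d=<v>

d=0.3147

d^3_{-1,-2}(β=1.4821) via the finite sum:
With c≡cos(β/2)=0.737760 and s≡sin(β/2)=0.675063, N=[2·24·1·120]^{1/2}=75.894664
k∈{0,1} keeps every argument non-negative
  k=0: (−1)^1·75.8947/(24)·0.7378^5·0.6751^1 = -0.466574
  k=1: (−1)^2·75.8947/(12)·0.7378^3·0.6751^3 = +0.781283
d^3_{-1,-2}(1.4821) = -0.466574 +0.781283 = +0.314709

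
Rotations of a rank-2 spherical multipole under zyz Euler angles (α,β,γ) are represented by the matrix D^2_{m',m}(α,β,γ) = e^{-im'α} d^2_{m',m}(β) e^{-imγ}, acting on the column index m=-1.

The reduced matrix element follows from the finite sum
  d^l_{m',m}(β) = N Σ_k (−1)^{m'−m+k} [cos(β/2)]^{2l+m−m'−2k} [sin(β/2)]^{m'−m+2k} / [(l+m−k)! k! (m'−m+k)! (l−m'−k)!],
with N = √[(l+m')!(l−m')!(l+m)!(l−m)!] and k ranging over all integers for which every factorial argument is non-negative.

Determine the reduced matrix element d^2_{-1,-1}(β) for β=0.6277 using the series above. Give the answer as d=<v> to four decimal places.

d=0.5598

d^2_{-1,-1}(β=0.6277) via the finite sum:
c=cos(0.627700/2)=0.951152, s=sin(0.627700/2)=0.308723; N=√[1·6·1·6]=6.000000
k∈{0,1} keeps every argument non-negative
  k=0: (−1)^0·6.0000/(6)·0.9512^4·0.3087^0 = +0.818464
  k=1: (−1)^1·6.0000/(2)·0.9512^2·0.3087^2 = -0.258678
d^2_{-1,-1}(0.6277) = +0.818464 -0.258678 = +0.559787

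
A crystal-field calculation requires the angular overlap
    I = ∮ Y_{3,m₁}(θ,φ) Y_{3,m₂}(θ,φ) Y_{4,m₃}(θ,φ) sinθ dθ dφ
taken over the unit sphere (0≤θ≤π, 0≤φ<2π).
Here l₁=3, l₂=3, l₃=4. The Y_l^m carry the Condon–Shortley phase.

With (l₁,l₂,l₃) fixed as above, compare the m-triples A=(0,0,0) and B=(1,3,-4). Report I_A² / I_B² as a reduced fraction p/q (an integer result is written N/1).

Same 3,3,4: normalisation and zero-m 3j drop out of the ratio.
A: Δ: 2! 4! 4! / 11! → 1/34650; sum: t=0:+1/72 t=1:−1/16 t=2:+1/72 = -5/144; 3j²(3 3 4; 0 0 0) = Δ·Π!·Σ² = 2/77  (sign -1)
B: Δ: 2! 4! 4! / 11! → 1/34650; sum: t=2:+1/1152 = 1/1152; 3j²(3 3 4; 1 3 -4) = Δ·Π!·Σ² = 1/33  (sign +1)
I_A²/I_B² = (2/77)/(1/33) = 6/7

6/7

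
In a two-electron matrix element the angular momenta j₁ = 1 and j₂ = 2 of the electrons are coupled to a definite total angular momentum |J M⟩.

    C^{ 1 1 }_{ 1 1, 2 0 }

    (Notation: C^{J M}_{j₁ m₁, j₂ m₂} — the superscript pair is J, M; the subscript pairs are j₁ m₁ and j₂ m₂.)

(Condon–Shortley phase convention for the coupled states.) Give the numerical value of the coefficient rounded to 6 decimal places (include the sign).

√[3·2!0!2!/5! · 2!0!2!2!2!0!] = √(8/5)
  +(−1)^0/∏(0,2,0,2,0,0)! = 1/4  (running 1/4)
⟨..|..⟩ = √(8/5)·(1/4) = +0.316228

+0.316228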